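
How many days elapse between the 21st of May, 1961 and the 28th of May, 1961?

7

Within May 1961: 28 − 21 = 7 days.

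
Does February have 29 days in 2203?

2203 is not a leap year.

No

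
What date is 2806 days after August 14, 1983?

April 20, 1991

Count 2806 days after August 14, 1983:
From August 14, 1983 to August 14, 1990: 7 years, of which 2 contain a Feb 29 — 5×365 + 2×366 = 2557 days.
August 1990: 31 − 14 = 17 days remain.
Then September (30), October (31), November (30), December (31), January (31), February 1991 (28), March (31): 30 + 31 + 30 + 31 + 31 + 28 + 31 = 212 days.
April 1–20, 1991: 20 days.
Residual: 249 days.
Total: 2806 days.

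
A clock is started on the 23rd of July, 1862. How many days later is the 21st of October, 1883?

Day-of-year of July 23, 1862: 204.
Day-of-year of October 21, 1883: 294.
1862 has 365 days, so 365 − 204 = 161 days remain in 1862.
Full years 1863–1882: 15 common + 5 leap = 15×365 + 5×366 = 7305 days.
Total: 161 + 7305 + 294 = 7760 days.

7760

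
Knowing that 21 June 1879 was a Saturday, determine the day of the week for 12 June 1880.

June 1879: 30 − 21 = 9 days remain.
Then 11 full months totalling 336 days.
June 1–12, 1880: 12 days.
Residual: 357 days.
Total: 357 days.
357 is a multiple of 7, so 12 June 1880 falls on the same weekday: Saturday.

Saturday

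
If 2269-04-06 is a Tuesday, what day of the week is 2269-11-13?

April 2269: 30 − 6 = 24 days remain.
Then May (31), June (30), July (31), August (31), September (30), October (31): 31 + 30 + 31 + 31 + 30 + 31 = 184 days.
November 1–13, 2269: 13 days.
Total: 24 + 184 + 13 = 221 days.
221 mod 7 = 4, so 4 days after Tuesday is Saturday.

Saturday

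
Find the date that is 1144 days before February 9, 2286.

December 23, 2282

Count 1144 days before February 9, 2286:
December 23, 2282 → December 23, 2283: 365 days.
December 23, 2283 → December 23, 2284: 366 days (2284 is a leap year).
December 23, 2284 → December 23, 2285: 365 days.
December 2285: 31 − 23 = 8 days remain.
Then January (31): 31 days.
February 1–9, 2286: 9 days (2286 is not a leap year).
Residual: 48 days.
Total: 1144 days.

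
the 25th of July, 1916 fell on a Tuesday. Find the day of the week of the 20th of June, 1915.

Count forward from the earlier date (June 20, 1915) to the later (July 25, 1916):
June 1915: 30 − 20 = 10 days remain.
Then 12 full months totalling 366 days.
July 1–25, 1916: 25 days.
Total: 10 + 366 + 25 = 401 days.
401 mod 7 = 2, so 2 days before Tuesday is Sunday.

Sunday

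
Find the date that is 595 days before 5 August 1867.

18 December 1865

Count 595 days before August 5, 1867:
Day-of-year of December 18, 1865: 352.
Day-of-year of August 5, 1867: 217.
1865 has 365 days, so 365 − 352 = 13 days remain in 1865.
Full years: 1866: 365. Sum = 365.
Total: 13 + 365 + 217 = 595 days.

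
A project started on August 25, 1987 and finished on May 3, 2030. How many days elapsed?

Day-of-year of August 25, 1987: 237.
Day-of-year of May 3, 2030: 123.
1987 has 365 days, so 365 − 237 = 128 days remain in 1987.
Full years 1988–2029: 31 common + 11 leap = 31×365 + 11×366 = 15341 days.
Total: 128 + 15341 + 123 = 15592 days.

15592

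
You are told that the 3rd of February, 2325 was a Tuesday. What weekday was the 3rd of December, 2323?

Count forward from the earlier date (December 3, 2323) to the later (February 3, 2325):
Day-of-year of December 3, 2323: 337.
Day-of-year of February 3, 2325: 34.
2323 has 365 days, so 365 − 337 = 28 days remain in 2323.
Full years: 2324: 366. Sum = 366.
Total: 28 + 366 + 34 = 428 days.
428 mod 7 = 1, so 1 day before Tuesday is Monday.

Monday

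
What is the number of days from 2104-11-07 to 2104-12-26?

49

November 2104: 30 − 7 = 23 days remain.
December 1–26, 2104: 26 days.
Total: 23 + 26 = 49 days.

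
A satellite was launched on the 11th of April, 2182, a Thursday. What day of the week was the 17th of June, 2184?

April 2182: 30 − 11 = 19 days remain.
Then 25 full months totalling 762 days.
June 1–17, 2184: 17 days.
Total: 19 + 762 + 17 = 798 days.
798 is a multiple of 7, so the 17th of June, 2184 falls on the same weekday: Thursday.

Thursday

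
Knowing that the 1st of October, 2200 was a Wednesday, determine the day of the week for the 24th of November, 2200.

October 2200: 31 − 1 = 30 days remain.
November 1–24, 2200: 24 days.
Total: 30 + 24 = 54 days.
54 mod 7 = 5, so 5 days after Wednesday is Monday.

Monday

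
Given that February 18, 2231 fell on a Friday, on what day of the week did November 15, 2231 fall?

February 2231: 28 − 18 = 10 days remain (2231 is not a leap year, so February has 28 days).
Then March (31), April (30), May (31), June (30), July (31), August (31), September (30), October (31): 31 + 30 + 31 + 30 + 31 + 31 + 30 + 31 = 245 days.
November 1–15, 2231: 15 days.
Total: 10 + 245 + 15 = 270 days.
270 mod 7 = 4, so 4 days after Friday is Tuesday.

Tuesday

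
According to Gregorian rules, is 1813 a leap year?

1813 is not a leap year.

No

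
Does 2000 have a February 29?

Yes

2000 is a leap year (divisible by 400).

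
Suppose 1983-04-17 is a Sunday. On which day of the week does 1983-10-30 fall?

April 1983: 30 − 17 = 13 days remain.
Then May (31), June (30), July (31), August (31), September (30): 31 + 30 + 31 + 31 + 30 = 153 days.
October 1–30, 1983: 30 days.
Total: 13 + 153 + 30 = 196 days.
196 is a multiple of 7, so 1983-10-30 falls on the same weekday: Sunday.

Sunday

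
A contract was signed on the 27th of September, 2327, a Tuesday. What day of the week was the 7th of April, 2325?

Count forward from the earlier date (April 7, 2325) to the later (September 27, 2327):
Day-of-year of April 7, 2325: 97.
Day-of-year of September 27, 2327: 270.
2325 has 365 days, so 365 − 97 = 268 days remain in 2325.
Full years: 2326: 365. Sum = 365.
Total: 268 + 365 + 270 = 903 days.
903 is a multiple of 7, so the 7th of April, 2325 falls on the same weekday: Tuesday.

Tuesday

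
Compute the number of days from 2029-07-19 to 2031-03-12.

Day-of-year of July 19, 2029: 200.
Day-of-year of March 12, 2031: 71.
2029 has 365 days, so 365 − 200 = 165 days remain in 2029.
Full years: 2030: 365. Sum = 365.
Total: 165 + 365 + 71 = 601 days.

601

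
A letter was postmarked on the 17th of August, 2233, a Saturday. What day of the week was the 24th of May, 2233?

Count forward from the earlier date (May 24, 2233) to the later (August 17, 2233):
May 2233: 31 − 24 = 7 days remain.
Then June (30), July (31): 30 + 31 = 61 days.
August 1–17, 2233: 17 days.
Total: 7 + 61 + 17 = 85 days.
85 mod 7 = 1, so 1 day before Saturday is Friday.

Friday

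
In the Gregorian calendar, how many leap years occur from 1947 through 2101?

Years divisible by 4: 1948, 1952, …, 2100 — 39 in all.
Of these, 2100 is divisible by 100 but not 400, so not leap.
2000 is divisible by 400, so still leap.
Leap years: 39 − 1 = 38.

38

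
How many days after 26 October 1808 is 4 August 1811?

1012

Day-of-year of October 26, 1808: 300.
Day-of-year of August 4, 1811: 216.
1808 has 366 days, so 366 − 300 = 66 days remain in 1808.
Full years: 1809: 365; 1810: 365. Sum = 730.
Total: 66 + 730 + 216 = 1012 days.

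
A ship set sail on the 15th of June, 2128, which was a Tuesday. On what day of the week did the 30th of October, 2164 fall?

From June 15, 2128 to June 15, 2164: 36 years, of which 9 contain a Feb 29 — 27×365 + 9×366 = 13149 days.
June 2164: 30 − 15 = 15 days remain.
Then July (31), August (31), September (30): 31 + 31 + 30 = 92 days.
October 1–30, 2164: 30 days.
Residual: 137 days.
Total: 13286 days.
13286 is a multiple of 7, so the 30th of October, 2164 falls on the same weekday: Tuesday.

Tuesday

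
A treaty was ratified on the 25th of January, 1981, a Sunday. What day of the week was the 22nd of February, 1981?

January 1981: 31 − 25 = 6 days remain.
February 1–22, 1981: 22 days (1981 is not a leap year).
Total: 6 + 22 = 28 days.
28 is a multiple of 7, so the 22nd of February, 1981 falls on the same weekday: Sunday.

Sunday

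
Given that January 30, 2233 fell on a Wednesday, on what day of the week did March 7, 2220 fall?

Tuesday

Count forward from the earlier date (March 7, 2220) to the later (January 30, 2233):
Day-of-year of March 7, 2220: 67.
Day-of-year of January 30, 2233: 30.
2220 has 366 days, so 366 − 67 = 299 days remain in 2220.
Full years 2221–2232: 9 common + 3 leap = 9×365 + 3×366 = 4383 days.
Total: 299 + 4383 + 30 = 4712 days.
4712 mod 7 = 1, so 1 day before Wednesday is Tuesday.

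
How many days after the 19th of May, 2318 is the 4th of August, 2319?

442

May 19, 2318 → May 19, 2319: 365 days.
May 2319: 31 − 19 = 12 days remain.
Then June (30), July (31): 30 + 31 = 61 days.
August 1–4, 2319: 4 days.
Residual: 77 days.
Total: 442 days.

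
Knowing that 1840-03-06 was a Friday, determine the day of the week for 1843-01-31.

Tuesday

March 6, 1840 → March 6, 1841: 365 days.
March 6, 1841 → March 6, 1842: 365 days.
March 1842: 31 − 6 = 25 days remain.
Then 9 full months totalling 275 days.
January 1–31, 1843: 31 days.
Residual: 331 days.
Total: 1061 days.
1061 mod 7 = 4, so 4 days after Friday is Tuesday.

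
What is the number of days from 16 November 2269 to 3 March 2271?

472

Day-of-year of November 16, 2269: 320.
Day-of-year of March 3, 2271: 62.
2269 has 365 days, so 365 − 320 = 45 days remain in 2269.
Full years: 2270: 365. Sum = 365.
Total: 45 + 365 + 62 = 472 days.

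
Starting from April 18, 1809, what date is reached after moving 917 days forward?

October 22, 1811

Count 917 days after April 18, 1809:
Day-of-year of April 18, 1809: 108.
Day-of-year of October 22, 1811: 295.
1809 has 365 days, so 365 − 108 = 257 days remain in 1809.
Full years: 1810: 365. Sum = 365.
Total: 257 + 365 + 295 = 917 days.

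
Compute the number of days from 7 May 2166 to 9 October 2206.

14764

From May 7, 2166 to May 7, 2206: 40 years, of which 9 contain a Feb 29 — 31×365 + 9×366 = 14609 days.
(2200 is not a leap year (divisible by 100 but not 400).)
May 2206: 31 − 7 = 24 days remain.
Then June (30), July (31), August (31), September (30): 30 + 31 + 31 + 30 = 122 days.
October 1–9, 2206: 9 days.
Residual: 155 days.
Total: 14764 days.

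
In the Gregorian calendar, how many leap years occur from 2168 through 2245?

19

Years divisible by 4: 2168, 2172, …, 2244 — 20 in all.
Of these, 2200 is divisible by 100 but not 400, so not leap.
Leap years: 20 − 1 = 19.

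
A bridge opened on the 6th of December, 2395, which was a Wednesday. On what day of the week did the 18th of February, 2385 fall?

Count forward from the earlier date (February 18, 2385) to the later (December 6, 2395):
Day-of-year of February 18, 2385: 49.
Day-of-year of December 6, 2395: 340.
2385 has 365 days, so 365 − 49 = 316 days remain in 2385.
Full years 2386–2394: 7 common + 2 leap = 7×365 + 2×366 = 3287 days.
Total: 316 + 3287 + 340 = 3943 days.
3943 mod 7 = 2, so 2 days before Wednesday is Monday.

Monday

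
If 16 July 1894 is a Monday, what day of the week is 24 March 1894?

Count forward from the earlier date (March 24, 1894) to the later (July 16, 1894):
March 1894: 31 − 24 = 7 days remain.
Then April (30), May (31), June (30): 30 + 31 + 30 = 91 days.
July 1–16, 1894: 16 days.
Total: 7 + 91 + 16 = 114 days.
114 mod 7 = 2, so 2 days before Monday is Saturday.

Saturday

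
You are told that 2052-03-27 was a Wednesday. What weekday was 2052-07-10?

March 2052: 31 − 27 = 4 days remain.
Then April (30), May (31), June (30): 30 + 31 + 30 = 91 days.
July 1–10, 2052: 10 days.
Total: 4 + 91 + 10 = 105 days.
105 is a multiple of 7, so 2052-07-10 falls on the same weekday: Wednesday.

Wednesday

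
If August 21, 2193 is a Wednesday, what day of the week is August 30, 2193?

Within August 2193: 30 − 21 = 9 days.
9 mod 7 = 2, so 2 days after Wednesday is Friday.

Friday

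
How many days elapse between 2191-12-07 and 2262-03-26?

25676

From December 7, 2191 to December 7, 2261: 70 years, of which 17 contain a Feb 29 — 53×365 + 17×366 = 25567 days.
(2200 is not a leap year (divisible by 100 but not 400).)
December 2261: 31 − 7 = 24 days remain.
Then January (31), February 2262 (28): 31 + 28 = 59 days.
March 1–26, 2262: 26 days.
Residual: 109 days.
Total: 25676 days.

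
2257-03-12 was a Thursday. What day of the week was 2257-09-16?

March 2257: 31 − 12 = 19 days remain.
Then April (30), May (31), June (30), July (31), August (31): 30 + 31 + 30 + 31 + 31 = 153 days.
September 1–16, 2257: 16 days.
Total: 19 + 153 + 16 = 188 days.
188 mod 7 = 6, so 6 days after Thursday is Wednesday.

Wednesday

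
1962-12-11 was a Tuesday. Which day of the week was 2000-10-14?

From December 11, 1962 to December 11, 1999: 37 years, of which 9 contain a Feb 29 — 28×365 + 9×366 = 13514 days.
December 1999: 31 − 11 = 20 days remain.
Then 9 full months totalling 274 days.
October 1–14, 2000: 14 days.
Residual: 308 days.
Total: 13822 days.
13822 mod 7 = 4, so 4 days after Tuesday is Saturday.

Saturday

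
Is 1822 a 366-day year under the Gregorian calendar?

No

1822 is not a leap year.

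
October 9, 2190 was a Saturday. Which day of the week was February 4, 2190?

Count forward from the earlier date (February 4, 2190) to the later (October 9, 2190):
February 2190: 28 − 4 = 24 days remain (2190 is not a leap year, so February has 28 days).
Then March (31), April (30), May (31), June (30), July (31), August (31), September (30): 31 + 30 + 31 + 30 + 31 + 31 + 30 = 214 days.
October 1–9, 2190: 9 days.
Total: 24 + 214 + 9 = 247 days.
247 mod 7 = 2, so 2 days before Saturday is Thursday.

Thursday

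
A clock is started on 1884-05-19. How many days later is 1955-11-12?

26108

Day-of-year of May 19, 1884: 140.
Day-of-year of November 12, 1955: 316.
1884 has 366 days, so 366 − 140 = 226 days remain in 1884.
Full years 1885–1954: 54 common + 16 leap = 54×365 + 16×366 = 25566 days.
Total: 226 + 25566 + 316 = 26108 days.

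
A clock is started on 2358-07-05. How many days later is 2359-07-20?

380

Day-of-year of July 5, 2358: 186.
Day-of-year of July 20, 2359: 201.
2358 has 365 days, so 365 − 186 = 179 days remain in 2358.
Total: 179 + 201 = 380 days.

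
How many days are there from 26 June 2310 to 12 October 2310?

108

June 2310: 30 − 26 = 4 days remain.
Then July (31), August (31), September (30): 31 + 31 + 30 = 92 days.
October 1–12, 2310: 12 days.
Total: 4 + 92 + 12 = 108 days.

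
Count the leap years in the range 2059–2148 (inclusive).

Years divisible by 4: 2060, 2064, …, 2148 — 23 in all.
Of these, 2100 is divisible by 100 but not 400, so not leap.
Leap years: 23 − 1 = 22.

22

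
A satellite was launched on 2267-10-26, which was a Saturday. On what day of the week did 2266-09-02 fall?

Count forward from the earlier date (September 2, 2266) to the later (October 26, 2267):
Day-of-year of September 2, 2266: 245.
Day-of-year of October 26, 2267: 299.
2266 has 365 days, so 365 − 245 = 120 days remain in 2266.
Total: 120 + 299 = 419 days.
419 mod 7 = 6, so 6 days before Saturday is Sunday.

Sunday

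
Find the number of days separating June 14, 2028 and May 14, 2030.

699

June 2028: 30 − 14 = 16 days remain.
Then 22 full months totalling 669 days.
May 1–14, 2030: 14 days.
Total: 16 + 669 + 14 = 699 days.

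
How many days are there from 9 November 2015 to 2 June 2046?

11163

From November 9, 2015 to November 9, 2045: 30 years, of which 8 contain a Feb 29 — 22×365 + 8×366 = 10958 days.
November 2045: 30 − 9 = 21 days remain.
Then December (31), January (31), February 2046 (28), March (31), April (30), May (31): 31 + 31 + 28 + 31 + 30 + 31 = 182 days.
June 1–2, 2046: 2 days.
Residual: 205 days.
Total: 11163 days.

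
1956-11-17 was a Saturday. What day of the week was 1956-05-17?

Count forward from the earlier date (May 17, 1956) to the later (November 17, 1956):
May 1956: 31 − 17 = 14 days remain.
Then June (30), July (31), August (31), September (30), October (31): 30 + 31 + 31 + 30 + 31 = 153 days.
November 1–17, 1956: 17 days.
Total: 14 + 153 + 17 = 184 days.
184 mod 7 = 2, so 2 days before Saturday is Thursday.

Thursday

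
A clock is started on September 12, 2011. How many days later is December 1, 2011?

September 2011: 30 − 12 = 18 days remain.
Then October (31), November (30): 31 + 30 = 61 days.
December 1, 2011: 1 day.
Total: 18 + 61 + 1 = 80 days.

80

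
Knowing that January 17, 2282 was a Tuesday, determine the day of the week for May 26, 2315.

Wednesday

From January 17, 2282 to January 17, 2315: 33 years, of which 7 contain a Feb 29 — 26×365 + 7×366 = 12052 days.
(2300 is not a leap year (divisible by 100 but not 400).)
January 2315: 31 − 17 = 14 days remain.
Then February 2315 (28), March (31), April (30): 28 + 31 + 30 = 89 days.
May 1–26, 2315: 26 days.
Residual: 129 days.
Total: 12181 days.
12181 mod 7 = 1, so 1 day after Tuesday is Wednesday.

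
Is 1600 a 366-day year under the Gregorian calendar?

1600 is a leap year (divisible by 400).

Yes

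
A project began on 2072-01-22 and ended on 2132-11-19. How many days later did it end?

Day-of-year of January 22, 2072: 22.
Day-of-year of November 19, 2132: 324.
2072 has 366 days, so 366 − 22 = 344 days remain in 2072.
Full years 2073–2131: 46 common + 13 leap = 46×365 + 13×366 = 21548 days.
Total: 344 + 21548 + 324 = 22216 days.

22216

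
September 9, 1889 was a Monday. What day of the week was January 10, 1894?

Day-of-year of September 9, 1889: 252.
Day-of-year of January 10, 1894: 10.
1889 has 365 days, so 365 − 252 = 113 days remain in 1889.
Full years: 1890: 365; 1891: 365; 1892: 366; 1893: 365. Sum = 1461.
Total: 113 + 1461 + 10 = 1584 days.
1584 mod 7 = 2, so 2 days after Monday is Wednesday.

Wednesday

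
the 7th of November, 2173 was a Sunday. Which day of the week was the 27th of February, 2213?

Day-of-year of November 7, 2173: 311.
Day-of-year of February 27, 2213: 58.
2173 has 365 days, so 365 − 311 = 54 days remain in 2173.
Full years 2174–2212: 30 common + 9 leap = 30×365 + 9×366 = 14244 days.
Total: 54 + 14244 + 58 = 14356 days.
14356 mod 7 = 6, so 6 days after Sunday is Saturday.

Saturday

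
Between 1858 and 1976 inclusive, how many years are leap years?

Years divisible by 4: 1860, 1864, …, 1976 — 30 in all.
Of these, 1900 is divisible by 100 but not 400, so not leap.
Leap years: 30 − 1 = 29.

29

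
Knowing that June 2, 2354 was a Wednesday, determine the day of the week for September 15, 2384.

From June 2, 2354 to June 2, 2384: 30 years, of which 8 contain a Feb 29 — 22×365 + 8×366 = 10958 days.
June 2384: 30 − 2 = 28 days remain.
Then July (31), August (31): 31 + 31 = 62 days.
September 1–15, 2384: 15 days.
Residual: 105 days.
Total: 11063 days.
11063 mod 7 = 3, so 3 days after Wednesday is Saturday.

Saturday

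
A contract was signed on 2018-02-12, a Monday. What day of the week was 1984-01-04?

Wednesday

Count forward from the earlier date (January 4, 1984) to the later (February 12, 2018):
From January 4, 1984 to January 4, 2018: 34 years, of which 9 contain a Feb 29 — 25×365 + 9×366 = 12419 days.
(2000 is a leap year (divisible by 400).)
January 2018: 31 − 4 = 27 days remain.
February 1–12, 2018: 12 days (2018 is not a leap year).
Residual: 39 days.
Total: 12458 days.
12458 mod 7 = 5, so 5 days before Monday is Wednesday.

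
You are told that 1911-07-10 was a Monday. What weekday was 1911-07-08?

Count forward from the earlier date (July 8, 1911) to the later (July 10, 1911):
Within July 1911: 10 − 8 = 2 days.
2 mod 7 = 2, so 2 days before Monday is Saturday.

Saturday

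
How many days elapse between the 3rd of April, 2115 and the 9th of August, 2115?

128

April 2115: 30 − 3 = 27 days remain.
Then May (31), June (30), July (31): 31 + 30 + 31 = 92 days.
August 1–9, 2115: 9 days.
Total: 27 + 92 + 9 = 128 days.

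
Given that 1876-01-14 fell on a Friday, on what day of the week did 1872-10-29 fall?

Count forward from the earlier date (October 29, 1872) to the later (January 14, 1876):
Day-of-year of October 29, 1872: 303.
Day-of-year of January 14, 1876: 14.
1872 has 366 days, so 366 − 303 = 63 days remain in 1872.
Full years: 1873: 365; 1874: 365; 1875: 365. Sum = 1095.
Total: 63 + 1095 + 14 = 1172 days.
1172 mod 7 = 3, so 3 days before Friday is Tuesday.

Tuesday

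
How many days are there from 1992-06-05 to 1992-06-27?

22

Within June 1992: 27 − 5 = 22 days.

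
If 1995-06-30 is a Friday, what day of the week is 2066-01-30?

Saturday

Day-of-year of June 30, 1995: 181.
Day-of-year of January 30, 2066: 30.
1995 has 365 days, so 365 − 181 = 184 days remain in 1995.
Full years 1996–2065: 52 common + 18 leap = 52×365 + 18×366 = 25568 days.
Total: 184 + 25568 + 30 = 25782 days.
25782 mod 7 = 1, so 1 day after Friday is Saturday.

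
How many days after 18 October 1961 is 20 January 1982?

7399

Day-of-year of October 18, 1961: 291.
Day-of-year of January 20, 1982: 20.
1961 has 365 days, so 365 − 291 = 74 days remain in 1961.
Full years 1962–1981: 15 common + 5 leap = 15×365 + 5×366 = 7305 days.
Total: 74 + 7305 + 20 = 7399 days.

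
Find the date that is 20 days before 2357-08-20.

2357-07-31

Count 20 days before August 20, 2357:
July 2357: 31 − 31 = 0 days remain.
August 1–20, 2357: 20 days.
Total: 0 + 20 = 20 days.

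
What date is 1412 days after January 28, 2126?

December 10, 2129

Count 1412 days after January 28, 2126:
Day-of-year of January 28, 2126: 28.
Day-of-year of December 10, 2129: 344.
2126 has 365 days, so 365 − 28 = 337 days remain in 2126.
Full years: 2127: 365; 2128: 366. Sum = 731.
Total: 337 + 731 + 344 = 1412 days.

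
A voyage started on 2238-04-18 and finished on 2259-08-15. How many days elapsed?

7789

Day-of-year of April 18, 2238: 108.
Day-of-year of August 15, 2259: 227.
2238 has 365 days, so 365 − 108 = 257 days remain in 2238.
Full years 2239–2258: 15 common + 5 leap = 15×365 + 5×366 = 7305 days.
Total: 257 + 7305 + 227 = 7789 days.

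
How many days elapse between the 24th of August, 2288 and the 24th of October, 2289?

August 2288: 31 − 24 = 7 days remain.
Then 13 full months totalling 395 days.
October 1–24, 2289: 24 days.
Total: 7 + 395 + 24 = 426 days.

426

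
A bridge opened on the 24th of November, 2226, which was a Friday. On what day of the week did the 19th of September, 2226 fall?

Tuesday

Count forward from the earlier date (September 19, 2226) to the later (November 24, 2226):
September 2226: 30 − 19 = 11 days remain.
Then October (31): 31 days.
November 1–24, 2226: 24 days.
Total: 11 + 31 + 24 = 66 days.
66 mod 7 = 3, so 3 days before Friday is Tuesday.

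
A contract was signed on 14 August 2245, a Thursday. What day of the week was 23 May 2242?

Count forward from the earlier date (May 23, 2242) to the later (August 14, 2245):
May 23, 2242 → May 23, 2243: 365 days.
May 23, 2243 → May 23, 2244: 366 days (2244 is a leap year).
May 23, 2244 → May 23, 2245: 365 days.
May 2245: 31 − 23 = 8 days remain.
Then June (30), July (31): 30 + 31 = 61 days.
August 1–14, 2245: 14 days.
Residual: 83 days.
Total: 1179 days.
1179 mod 7 = 3, so 3 days before Thursday is Monday.

Monday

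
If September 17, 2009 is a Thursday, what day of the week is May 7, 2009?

Count forward from the earlier date (May 7, 2009) to the later (September 17, 2009):
May 2009: 31 − 7 = 24 days remain.
Then June (30), July (31), August (31): 30 + 31 + 31 = 92 days.
September 1–17, 2009: 17 days.
Total: 24 + 92 + 17 = 133 days.
133 is a multiple of 7, so May 7, 2009 falls on the same weekday: Thursday.

Thursday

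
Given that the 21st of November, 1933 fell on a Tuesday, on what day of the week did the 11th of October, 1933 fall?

Count forward from the earlier date (October 11, 1933) to the later (November 21, 1933):
October 1933: 31 − 11 = 20 days remain.
November 1–21, 1933: 21 days.
Total: 20 + 21 = 41 days.
41 mod 7 = 6, so 6 days before Tuesday is Wednesday.

Wednesday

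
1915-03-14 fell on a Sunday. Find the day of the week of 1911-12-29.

Friday

Count forward from the earlier date (December 29, 1911) to the later (March 14, 1915):
December 29, 1911 → December 29, 1912: 366 days (1912 is a leap year).
December 29, 1912 → December 29, 1913: 365 days.
December 29, 1913 → December 29, 1914: 365 days.
December 1914: 31 − 29 = 2 days remain.
Then January (31), February 1915 (28): 31 + 28 = 59 days.
March 1–14, 1915: 14 days.
Residual: 75 days.
Total: 1171 days.
1171 mod 7 = 2, so 2 days before Sunday is Friday.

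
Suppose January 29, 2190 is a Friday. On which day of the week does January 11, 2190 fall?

Count forward from the earlier date (January 11, 2190) to the later (January 29, 2190):
Within January 2190: 29 − 11 = 18 days.
18 mod 7 = 4, so 4 days before Friday is Monday.

Monday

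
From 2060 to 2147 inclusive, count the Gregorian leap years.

Years divisible by 4: 2060, 2064, …, 2144 — 22 in all.
Of these, 2100 is divisible by 100 but not 400, so not leap.
Leap years: 22 − 1 = 21.

21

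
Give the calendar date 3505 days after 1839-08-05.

1849-03-10

Count 3505 days after August 5, 1839:
Day-of-year of August 5, 1839: 217.
Day-of-year of March 10, 1849: 69.
1839 has 365 days, so 365 − 217 = 148 days remain in 1839.
Full years 1840–1848: 6 common + 3 leap = 6×365 + 3×366 = 3288 days.
Total: 148 + 3288 + 69 = 3505 days.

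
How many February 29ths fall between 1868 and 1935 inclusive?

16

Years divisible by 4: 1868, 1872, …, 1932 — 17 in all.
Of these, 1900 is divisible by 100 but not 400, so not leap.
Leap years: 17 − 1 = 16.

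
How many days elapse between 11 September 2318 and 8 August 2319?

331

September 2318: 30 − 11 = 19 days remain.
Then 10 full months totalling 304 days.
August 1–8, 2319: 8 days.
Residual: 331 days.
Total: 331 days.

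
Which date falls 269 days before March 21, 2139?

June 25, 2138

Count 269 days before March 21, 2139:
June 2138: 30 − 25 = 5 days remain.
Then July (31), August (31), September (30), October (31), November (30), December (31), January (31), February 2139 (28): 31 + 31 + 30 + 31 + 30 + 31 + 31 + 28 = 243 days.
March 1–21, 2139: 21 days.
Residual: 269 days.
Total: 269 days.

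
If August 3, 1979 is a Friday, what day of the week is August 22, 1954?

Count forward from the earlier date (August 22, 1954) to the later (August 3, 1979):
From August 22, 1954 to August 22, 1978: 24 years, of which 6 contain a Feb 29 — 18×365 + 6×366 = 8766 days.
August 1978: 31 − 22 = 9 days remain.
Then 11 full months totalling 334 days.
August 1–3, 1979: 3 days.
Residual: 346 days.
Total: 9112 days.
9112 mod 7 = 5, so 5 days before Friday is Sunday.

Sunday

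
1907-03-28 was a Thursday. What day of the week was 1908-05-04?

Day-of-year of March 28, 1907: 87.
Day-of-year of May 4, 1908: 125.
1907 has 365 days, so 365 − 87 = 278 days remain in 1907.
Total: 278 + 125 = 403 days.
403 mod 7 = 4, so 4 days after Thursday is Monday.

Monday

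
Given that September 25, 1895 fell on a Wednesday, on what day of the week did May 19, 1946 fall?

From September 25, 1895 to September 25, 1945: 50 years, of which 12 contain a Feb 29 — 38×365 + 12×366 = 18262 days.
(1900 is not a leap year (divisible by 100 but not 400).)
September 1945: 30 − 25 = 5 days remain.
Then October (31), November (30), December (31), January (31), February 1946 (28), March (31), April (30): 31 + 30 + 31 + 31 + 28 + 31 + 30 = 212 days.
May 1–19, 1946: 19 days.
Residual: 236 days.
Total: 18498 days.
18498 mod 7 = 4, so 4 days after Wednesday is Sunday.

Sunday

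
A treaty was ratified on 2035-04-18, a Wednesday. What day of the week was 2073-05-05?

Friday

Day-of-year of April 18, 2035: 108.
Day-of-year of May 5, 2073: 125.
2035 has 365 days, so 365 − 108 = 257 days remain in 2035.
Full years 2036–2072: 27 common + 10 leap = 27×365 + 10×366 = 13515 days.
Total: 257 + 13515 + 125 = 13897 days.
13897 mod 7 = 2, so 2 days after Wednesday is Friday.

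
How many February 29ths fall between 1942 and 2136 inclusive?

48

Years divisible by 4: 1944, 1948, …, 2136 — 49 in all.
Of these, 2100 is divisible by 100 but not 400, so not leap.
2000 is divisible by 400, so still leap.
Leap years: 49 − 1 = 48.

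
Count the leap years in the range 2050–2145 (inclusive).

Years divisible by 4: 2052, 2056, …, 2144 — 24 in all.
Of these, 2100 is divisible by 100 but not 400, so not leap.
Leap years: 24 − 1 = 23.

23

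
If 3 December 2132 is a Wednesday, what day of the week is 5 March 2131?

Monday

Count forward from the earlier date (March 5, 2131) to the later (December 3, 2132):
Day-of-year of March 5, 2131: 64.
Day-of-year of December 3, 2132: 338.
2131 has 365 days, so 365 − 64 = 301 days remain in 2131.
Total: 301 + 338 = 639 days.
639 mod 7 = 2, so 2 days before Wednesday is Monday.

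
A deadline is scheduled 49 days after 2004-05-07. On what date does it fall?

2004-06-25

Count 49 days after May 7, 2004:
May 2004: 31 − 7 = 24 days remain.
June 1–25, 2004: 25 days.
Total: 24 + 25 = 49 days.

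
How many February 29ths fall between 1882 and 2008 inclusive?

Years divisible by 4: 1884, 1888, …, 2008 — 32 in all.
Of these, 1900 is divisible by 100 but not 400, so not leap.
2000 is divisible by 400, so still leap.
Leap years: 32 − 1 = 31.

31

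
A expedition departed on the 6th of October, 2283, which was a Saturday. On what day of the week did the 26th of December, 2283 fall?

October 2283: 31 − 6 = 25 days remain.
Then November (30): 30 days.
December 1–26, 2283: 26 days.
Total: 25 + 30 + 26 = 81 days.
81 mod 7 = 4, so 4 days after Saturday is Wednesday.

Wednesday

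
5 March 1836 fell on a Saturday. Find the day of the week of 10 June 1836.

Friday

March 1836: 31 − 5 = 26 days remain.
Then April (30), May (31): 30 + 31 = 61 days.
June 1–10, 1836: 10 days.
Total: 26 + 61 + 10 = 97 days.
97 mod 7 = 6, so 6 days after Saturday is Friday.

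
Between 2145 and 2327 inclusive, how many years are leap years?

43

Years divisible by 4: 2148, 2152, …, 2324 — 45 in all.
Of these, 2200, 2300 are divisible by 100 but not 400, so not leap.
Leap years: 45 − 2 = 43.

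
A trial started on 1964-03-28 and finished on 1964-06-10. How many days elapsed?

74

March 1964: 31 − 28 = 3 days remain.
Then April (30), May (31): 30 + 31 = 61 days.
June 1–10, 1964: 10 days.
Total: 3 + 61 + 10 = 74 days.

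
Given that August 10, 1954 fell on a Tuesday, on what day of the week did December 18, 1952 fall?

Thursday

Count forward from the earlier date (December 18, 1952) to the later (August 10, 1954):
December 1952: 31 − 18 = 13 days remain.
Then 19 full months totalling 577 days.
August 1–10, 1954: 10 days.
Total: 13 + 577 + 10 = 600 days.
600 mod 7 = 5, so 5 days before Tuesday is Thursday.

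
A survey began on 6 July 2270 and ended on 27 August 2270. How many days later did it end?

52

July 2270: 31 − 6 = 25 days remain.
August 1–27, 2270: 27 days.
Total: 25 + 27 = 52 days.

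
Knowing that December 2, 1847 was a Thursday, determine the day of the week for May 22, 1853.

December 2, 1847 → December 2, 1848: 366 days (1848 is a leap year).
December 2, 1848 → December 2, 1849: 365 days.
December 2, 1849 → December 2, 1850: 365 days.
December 2, 1850 → December 2, 1851: 365 days.
December 2, 1851 → December 2, 1852: 366 days (1852 is a leap year).
December 1852: 31 − 2 = 29 days remain.
Then January (31), February 1853 (28), March (31), April (30): 31 + 28 + 31 + 30 = 120 days.
May 1–22, 1853: 22 days.
Residual: 171 days.
Total: 1998 days.
1998 mod 7 = 3, so 3 days after Thursday is Sunday.

Sunday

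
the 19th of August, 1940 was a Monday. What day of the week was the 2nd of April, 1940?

Count forward from the earlier date (April 2, 1940) to the later (August 19, 1940):
April 1940: 30 − 2 = 28 days remain.
Then May (31), June (30), July (31): 31 + 30 + 31 = 92 days.
August 1–19, 1940: 19 days.
Total: 28 + 92 + 19 = 139 days.
139 mod 7 = 6, so 6 days before Monday is Tuesday.

Tuesday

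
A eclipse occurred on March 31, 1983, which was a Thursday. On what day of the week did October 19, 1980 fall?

Sunday

Count forward from the earlier date (October 19, 1980) to the later (March 31, 1983):
October 19, 1980 → October 19, 1981: 365 days.
October 19, 1981 → October 19, 1982: 365 days.
October 1982: 31 − 19 = 12 days remain.
Then November (30), December (31), January (31), February 1983 (28): 30 + 31 + 31 + 28 = 120 days.
March 1–31, 1983: 31 days.
Residual: 163 days.
Total: 893 days.
893 mod 7 = 4, so 4 days before Thursday is Sunday.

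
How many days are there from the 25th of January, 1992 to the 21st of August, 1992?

January 1992: 31 − 25 = 6 days remain.
Then February 1992 (29), March (31), April (30), May (31), June (30), July (31): 29 + 31 + 30 + 31 + 30 + 31 = 182 days.
August 1–21, 1992: 21 days.
Total: 6 + 182 + 21 = 209 days.

209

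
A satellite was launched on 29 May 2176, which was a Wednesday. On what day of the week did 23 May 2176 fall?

Thursday

Count forward from the earlier date (May 23, 2176) to the later (May 29, 2176):
Within May 2176: 29 − 23 = 6 days.
6 mod 7 = 6, so 6 days before Wednesday is Thursday.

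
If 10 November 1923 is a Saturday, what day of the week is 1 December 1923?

Saturday

November 1923: 30 − 10 = 20 days remain.
December 1, 1923: 1 day.
Total: 20 + 1 = 21 days.
21 is a multiple of 7, so 1 December 1923 falls on the same weekday: Saturday.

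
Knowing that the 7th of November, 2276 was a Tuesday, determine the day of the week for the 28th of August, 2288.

Tuesday

From November 7, 2276 to November 7, 2287: 11 years, of which 2 contain a Feb 29 — 9×365 + 2×366 = 4017 days.
November 2287: 30 − 7 = 23 days remain.
Then December (31), January (31), February 2288 (29), March (31), April (30), May (31), June (30), July (31): 31 + 31 + 29 + 31 + 30 + 31 + 30 + 31 = 244 days.
August 1–28, 2288: 28 days.
Residual: 295 days.
Total: 4312 days.
4312 is a multiple of 7, so the 28th of August, 2288 falls on the same weekday: Tuesday.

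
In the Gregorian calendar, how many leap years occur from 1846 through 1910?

Years divisible by 4: 1848, 1852, …, 1908 — 16 in all.
Of these, 1900 is divisible by 100 but not 400, so not leap.
Leap years: 16 − 1 = 15.

15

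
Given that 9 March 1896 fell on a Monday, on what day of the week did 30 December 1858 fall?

Count forward from the earlier date (December 30, 1858) to the later (March 9, 1896):
From December 30, 1858 to December 30, 1895: 37 years, of which 9 contain a Feb 29 — 28×365 + 9×366 = 13514 days.
December 1895: 31 − 30 = 1 day remains.
Then January (31), February 1896 (29): 31 + 29 = 60 days.
March 1–9, 1896: 9 days.
Residual: 70 days.
Total: 13584 days.
13584 mod 7 = 4, so 4 days before Monday is Thursday.

Thursday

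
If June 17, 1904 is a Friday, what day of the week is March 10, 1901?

Count forward from the earlier date (March 10, 1901) to the later (June 17, 1904):
March 10, 1901 → March 10, 1902: 365 days.
March 10, 1902 → March 10, 1903: 365 days.
March 10, 1903 → March 10, 1904: 366 days (1904 is a leap year).
March 1904: 31 − 10 = 21 days remain.
Then April (30), May (31): 30 + 31 = 61 days.
June 1–17, 1904: 17 days.
Residual: 99 days.
Total: 1195 days.
1195 mod 7 = 5, so 5 days before Friday is Sunday.

Sunday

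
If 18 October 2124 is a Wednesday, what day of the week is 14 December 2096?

Count forward from the earlier date (December 14, 2096) to the later (October 18, 2124):
From December 14, 2096 to December 14, 2123: 27 years, of which 5 contain a Feb 29 — 22×365 + 5×366 = 9860 days.
(2100 is not a leap year (divisible by 100 but not 400).)
December 2123: 31 − 14 = 17 days remain.
Then 9 full months totalling 274 days.
October 1–18, 2124: 18 days.
Residual: 309 days.
Total: 10169 days.
10169 mod 7 = 5, so 5 days before Wednesday is Friday.

Friday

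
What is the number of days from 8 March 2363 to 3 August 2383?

7453

From March 8, 2363 to March 8, 2383: 20 years, of which 5 contain a Feb 29 — 15×365 + 5×366 = 7305 days.
March 2383: 31 − 8 = 23 days remain.
Then April (30), May (31), June (30), July (31): 30 + 31 + 30 + 31 = 122 days.
August 1–3, 2383: 3 days.
Residual: 148 days.
Total: 7453 days.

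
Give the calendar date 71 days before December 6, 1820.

September 26, 1820

Count 71 days before December 6, 1820:
September 1820: 30 − 26 = 4 days remain.
Then October (31), November (30): 31 + 30 = 61 days.
December 1–6, 1820: 6 days.
Total: 4 + 61 + 6 = 71 days.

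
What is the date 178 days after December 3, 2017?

May 30, 2018

Count 178 days after December 3, 2017:
Day-of-year of December 3, 2017: 337.
Day-of-year of May 30, 2018: 150.
2017 has 365 days, so 365 − 337 = 28 days remain in 2017.
Total: 28 + 150 = 178 days.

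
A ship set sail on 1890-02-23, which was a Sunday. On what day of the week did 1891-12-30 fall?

February 1890: 28 − 23 = 5 days remain (1890 is not a leap year, so February has 28 days).
Then 21 full months totalling 640 days.
December 1–30, 1891: 30 days.
Total: 5 + 640 + 30 = 675 days.
675 mod 7 = 3, so 3 days after Sunday is Wednesday.

Wednesday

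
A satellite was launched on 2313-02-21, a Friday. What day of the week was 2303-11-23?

Count forward from the earlier date (November 23, 2303) to the later (February 21, 2313):
From November 23, 2303 to November 23, 2312: 9 years, of which 3 contain a Feb 29 — 6×365 + 3×366 = 3288 days.
November 2312: 30 − 23 = 7 days remain.
Then December (31), January (31): 31 + 31 = 62 days.
February 1–21, 2313: 21 days (2313 is not a leap year).
Residual: 90 days.
Total: 3378 days.
3378 mod 7 = 4, so 4 days before Friday is Monday.

Monday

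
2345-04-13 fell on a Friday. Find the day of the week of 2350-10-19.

April 13, 2345 → April 13, 2346: 365 days.
April 13, 2346 → April 13, 2347: 365 days.
April 13, 2347 → April 13, 2348: 366 days (2348 is a leap year).
April 13, 2348 → April 13, 2349: 365 days.
April 13, 2349 → April 13, 2350: 365 days.
April 2350: 30 − 13 = 17 days remain.
Then May (31), June (30), July (31), August (31), September (30): 31 + 30 + 31 + 31 + 30 = 153 days.
October 1–19, 2350: 19 days.
Residual: 189 days.
Total: 2015 days.
2015 mod 7 = 6, so 6 days after Friday is Thursday.

Thursday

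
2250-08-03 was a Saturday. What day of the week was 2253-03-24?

Thursday

August 3, 2250 → August 3, 2251: 365 days.
August 3, 2251 → August 3, 2252: 366 days (2252 is a leap year).
August 2252: 31 − 3 = 28 days remain.
Then September (30), October (31), November (30), December (31), January (31), February 2253 (28): 30 + 31 + 30 + 31 + 31 + 28 = 181 days.
March 1–24, 2253: 24 days.
Residual: 233 days.
Total: 964 days.
964 mod 7 = 5, so 5 days after Saturday is Thursday.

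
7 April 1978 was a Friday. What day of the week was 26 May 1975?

Monday

Count forward from the earlier date (May 26, 1975) to the later (April 7, 1978):
May 26, 1975 → May 26, 1976: 366 days (1976 is a leap year).
May 26, 1976 → May 26, 1977: 365 days.
May 1977: 31 − 26 = 5 days remain.
Then 10 full months totalling 304 days.
April 1–7, 1978: 7 days.
Residual: 316 days.
Total: 1047 days.
1047 mod 7 = 4, so 4 days before Friday is Monday.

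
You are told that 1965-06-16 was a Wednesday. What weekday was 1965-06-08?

Tuesday

Count forward from the earlier date (June 8, 1965) to the later (June 16, 1965):
Within June 1965: 16 − 8 = 8 days.
8 mod 7 = 1, so 1 day before Wednesday is Tuesday.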